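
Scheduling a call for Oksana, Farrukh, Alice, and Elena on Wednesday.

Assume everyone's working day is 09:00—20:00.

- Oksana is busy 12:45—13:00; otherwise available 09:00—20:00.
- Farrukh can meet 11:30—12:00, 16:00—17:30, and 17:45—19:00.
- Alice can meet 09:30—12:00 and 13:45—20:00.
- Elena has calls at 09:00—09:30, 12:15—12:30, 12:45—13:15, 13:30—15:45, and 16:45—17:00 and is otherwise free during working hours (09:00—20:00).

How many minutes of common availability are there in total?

Oksana free within 09:00–20:00: 09:00–12:45, 13:00–20:00.
Elena free within 09:00–20:00: 09:30–12:15, 12:30–12:45, 13:15–13:30, 15:45–16:45, 17:00–20:00.
Oksana ∩ Farrukh: 11:30–12:00, 16:00–17:30, 17:45–19:00.
Oksana ∩ Farrukh ∩ Alice: 11:30–12:00, 16:00–17:30, 17:45–19:00.
Oksana ∩ Farrukh ∩ Alice ∩ Elena: 11:30–12:00, 16:00–16:45, 17:00–17:30, 17:45–19:00.
Total common minutes: 30 + 45 + 30 + 75 = 180.

180 minutes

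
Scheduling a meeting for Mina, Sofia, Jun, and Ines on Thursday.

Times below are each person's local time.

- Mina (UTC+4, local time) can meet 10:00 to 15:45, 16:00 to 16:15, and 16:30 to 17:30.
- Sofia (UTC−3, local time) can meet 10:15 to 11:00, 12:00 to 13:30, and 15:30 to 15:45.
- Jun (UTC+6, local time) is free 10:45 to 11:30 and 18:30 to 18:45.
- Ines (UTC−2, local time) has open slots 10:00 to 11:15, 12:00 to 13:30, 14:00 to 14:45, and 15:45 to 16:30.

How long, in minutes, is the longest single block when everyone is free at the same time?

Mina → UTC: 06:00–11:45, 12:00–12:15, 12:30–13:30.
Sofia → UTC: 13:15–14:00, 15:00–16:30, 18:30–18:45.
Jun → UTC: 04:45–05:30, 12:30–12:45.
Ines → UTC: 12:00–13:15, 14:00–15:30, 16:00–16:45, 17:45–18:30.
Mina ∩ Sofia: 13:15–13:30.
Mina ∩ Sofia ∩ Jun: (none).
Mina ∩ Sofia ∩ Jun ∩ Ines: (none).
No common window.

0 minutes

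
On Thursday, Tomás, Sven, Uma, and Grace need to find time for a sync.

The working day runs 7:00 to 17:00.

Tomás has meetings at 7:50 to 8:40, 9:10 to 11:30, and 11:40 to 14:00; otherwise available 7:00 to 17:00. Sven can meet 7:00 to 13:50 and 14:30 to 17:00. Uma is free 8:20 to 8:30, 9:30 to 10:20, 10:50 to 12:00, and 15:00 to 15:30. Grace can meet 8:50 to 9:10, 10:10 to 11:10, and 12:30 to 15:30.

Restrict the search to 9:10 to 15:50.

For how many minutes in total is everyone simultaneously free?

30 minutes

Tomás free within 07:00–17:00: 07:00–07:50, 08:40–09:10, 11:30–11:40, 14:00–17:00.
Tomás ∩ Sven: 07:00–07:50, 08:40–09:10, 11:30–11:40, 14:30–17:00.
Tomás ∩ Sven ∩ Uma: 11:30–11:40, 15:00–15:30.
Tomás ∩ Sven ∩ Uma ∩ Grace: 15:00–15:30.
Restricted to 09:10–15:50: 15:00–15:30.
Total common minutes: 30.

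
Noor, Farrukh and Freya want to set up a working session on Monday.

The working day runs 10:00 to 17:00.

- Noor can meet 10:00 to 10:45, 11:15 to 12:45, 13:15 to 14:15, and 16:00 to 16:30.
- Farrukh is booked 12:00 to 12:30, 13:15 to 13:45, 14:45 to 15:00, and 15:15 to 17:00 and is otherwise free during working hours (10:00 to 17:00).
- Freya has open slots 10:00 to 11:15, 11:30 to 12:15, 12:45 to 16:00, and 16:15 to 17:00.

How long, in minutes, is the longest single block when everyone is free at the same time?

45 minutes

Farrukh free within 10:00–17:00: 10:00–12:00, 12:30–13:15, 13:45–14:45, 15:00–15:15.
Noor ∩ Farrukh: 10:00–10:45, 11:15–12:00, 12:30–12:45, 13:45–14:15.
Noor ∩ Farrukh ∩ Freya: 10:00–10:45, 11:30–12:00, 13:45–14:15.
Common window lengths: 45, 30, 30 min; longest is 45.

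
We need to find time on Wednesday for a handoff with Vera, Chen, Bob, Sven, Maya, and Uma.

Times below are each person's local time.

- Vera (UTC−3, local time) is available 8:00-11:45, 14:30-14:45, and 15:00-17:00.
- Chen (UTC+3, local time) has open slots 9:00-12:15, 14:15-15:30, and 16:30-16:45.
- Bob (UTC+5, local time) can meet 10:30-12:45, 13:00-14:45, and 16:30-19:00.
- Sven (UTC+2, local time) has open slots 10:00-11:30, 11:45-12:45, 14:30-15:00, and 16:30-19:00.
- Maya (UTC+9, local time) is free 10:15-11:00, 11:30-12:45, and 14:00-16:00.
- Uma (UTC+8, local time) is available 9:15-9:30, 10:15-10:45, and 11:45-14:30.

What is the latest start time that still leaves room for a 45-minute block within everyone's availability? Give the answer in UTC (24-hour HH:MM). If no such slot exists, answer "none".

Vera → UTC: 11:00–14:45, 17:30–17:45, 18:00–20:00.
Chen → UTC: 06:00–09:15, 11:15–12:30, 13:30–13:45.
Bob → UTC: 05:30–07:45, 08:00–09:45, 11:30–14:00.
Sven → UTC: 08:00–09:30, 09:45–10:45, 12:30–13:00, 14:30–17:00.
Maya → UTC: 01:15–02:00, 02:30–03:45, 05:00–07:00.
Uma → UTC: 01:15–01:30, 02:15–02:45, 03:45–06:30.
Vera ∩ Chen: 11:15–12:30, 13:30–13:45.
Vera ∩ Chen ∩ Bob: 11:30–12:30, 13:30–13:45.
Vera ∩ Chen ∩ Bob ∩ Sven: (none).
Vera ∩ Chen ∩ Bob ∩ Sven ∩ Maya: (none).
Vera ∩ Chen ∩ Bob ∩ Sven ∩ Maya ∩ Uma: (none).
Windows ≥ 45 min: (none).

none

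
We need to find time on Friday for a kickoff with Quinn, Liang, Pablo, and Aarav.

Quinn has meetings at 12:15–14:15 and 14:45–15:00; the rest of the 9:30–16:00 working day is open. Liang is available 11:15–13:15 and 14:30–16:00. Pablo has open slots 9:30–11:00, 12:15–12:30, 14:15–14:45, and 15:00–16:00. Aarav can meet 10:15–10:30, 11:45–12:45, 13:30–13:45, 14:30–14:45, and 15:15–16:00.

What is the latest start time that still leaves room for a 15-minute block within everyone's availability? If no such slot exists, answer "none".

Quinn free within 09:30–16:00: 09:30–12:15, 14:15–14:45, 15:00–16:00.
Quinn ∩ Liang: 11:15–12:15, 14:30–14:45, 15:00–16:00.
Quinn ∩ Liang ∩ Pablo: 14:30–14:45, 15:00–16:00.
Quinn ∩ Liang ∩ Pablo ∩ Aarav: 14:30–14:45, 15:15–16:00.
Windows ≥ 15 min: 14:30–14:45, 15:15–16:00.
Latest start in the last window 15:15–16:00 is 16:00 − 15 min = 15:45.

15:45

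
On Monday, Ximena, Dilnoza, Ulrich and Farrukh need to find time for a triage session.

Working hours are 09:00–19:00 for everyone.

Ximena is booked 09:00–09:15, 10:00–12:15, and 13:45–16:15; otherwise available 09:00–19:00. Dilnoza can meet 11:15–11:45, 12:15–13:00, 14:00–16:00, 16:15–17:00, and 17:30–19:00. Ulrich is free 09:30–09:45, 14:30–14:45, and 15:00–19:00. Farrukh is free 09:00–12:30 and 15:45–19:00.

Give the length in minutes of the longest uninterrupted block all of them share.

90 minutes

Ximena free within 09:00–19:00: 09:15–10:00, 12:15–13:45, 16:15–19:00.
Ximena ∩ Dilnoza: 12:15–13:00, 16:15–17:00, 17:30–19:00.
Ximena ∩ Dilnoza ∩ Ulrich: 16:15–17:00, 17:30–19:00.
Ximena ∩ Dilnoza ∩ Ulrich ∩ Farrukh: 16:15–17:00, 17:30–19:00.
Common window lengths: 45, 90 min; longest is 90.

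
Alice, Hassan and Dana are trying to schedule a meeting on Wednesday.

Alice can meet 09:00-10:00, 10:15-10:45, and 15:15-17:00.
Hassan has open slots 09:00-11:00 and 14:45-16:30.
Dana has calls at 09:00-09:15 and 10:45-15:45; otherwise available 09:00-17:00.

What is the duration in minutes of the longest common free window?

Dana free within 09:00–17:00: 09:15–10:45, 15:45–17:00.
Alice ∩ Hassan: 09:00–10:00, 10:15–10:45, 15:15–16:30.
Alice ∩ Hassan ∩ Dana: 09:15–10:00, 10:15–10:45, 15:45–16:30.
Common window lengths: 45, 30, 45 min; longest is 45.

45 minutes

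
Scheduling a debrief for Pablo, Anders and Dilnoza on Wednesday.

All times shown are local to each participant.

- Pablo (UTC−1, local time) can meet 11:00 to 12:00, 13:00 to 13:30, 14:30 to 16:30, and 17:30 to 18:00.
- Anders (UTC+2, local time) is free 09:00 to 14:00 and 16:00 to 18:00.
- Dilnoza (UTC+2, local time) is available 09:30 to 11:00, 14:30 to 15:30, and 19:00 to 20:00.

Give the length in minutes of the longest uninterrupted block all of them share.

0 minutes

Pablo → UTC: 12:00–13:00, 14:00–14:30, 15:30–17:30, 18:30–19:00.
Anders → UTC: 07:00–12:00, 14:00–16:00.
Dilnoza → UTC: 07:30–09:00, 12:30–13:30, 17:00–18:00.
Pablo ∩ Anders: 14:00–14:30, 15:30–16:00.
Pablo ∩ Anders ∩ Dilnoza: (none).
No common window.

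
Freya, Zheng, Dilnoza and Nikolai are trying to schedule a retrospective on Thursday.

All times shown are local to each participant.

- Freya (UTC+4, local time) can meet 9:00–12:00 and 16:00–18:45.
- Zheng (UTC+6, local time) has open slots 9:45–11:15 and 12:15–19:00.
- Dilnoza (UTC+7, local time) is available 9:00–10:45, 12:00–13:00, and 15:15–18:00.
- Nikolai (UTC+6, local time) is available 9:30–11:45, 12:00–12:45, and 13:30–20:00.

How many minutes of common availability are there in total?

Freya → UTC: 05:00–08:00, 12:00–14:45.
Zheng → UTC: 03:45–05:15, 06:15–13:00.
Dilnoza → UTC: 02:00–03:45, 05:00–06:00, 08:15–11:00.
Nikolai → UTC: 03:30–05:45, 06:00–06:45, 07:30–14:00.
Freya ∩ Zheng: 05:00–05:15, 06:15–08:00, 12:00–13:00.
Freya ∩ Zheng ∩ Dilnoza: 05:00–05:15.
Freya ∩ Zheng ∩ Dilnoza ∩ Nikolai: 05:00–05:15.
Total common minutes: 15.

15 minutes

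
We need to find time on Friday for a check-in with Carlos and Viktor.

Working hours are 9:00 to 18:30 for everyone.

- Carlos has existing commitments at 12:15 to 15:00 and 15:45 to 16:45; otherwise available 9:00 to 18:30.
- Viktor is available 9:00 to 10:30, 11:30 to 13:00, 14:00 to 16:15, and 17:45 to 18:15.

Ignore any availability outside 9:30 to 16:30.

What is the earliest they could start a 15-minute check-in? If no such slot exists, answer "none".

09:30

Carlos free within 09:00–18:30: 09:00–12:15, 15:00–15:45, 16:45–18:30.
Carlos ∩ Viktor: 09:00–10:30, 11:30–12:15, 15:00–15:45, 17:45–18:15.
Restricted to 09:30–16:30: 09:30–10:30, 11:30–12:15, 15:00–15:45.
Windows ≥ 15 min: 09:30–10:30, 11:30–12:15, 15:00–15:45.
Earliest such window starts at 09:30.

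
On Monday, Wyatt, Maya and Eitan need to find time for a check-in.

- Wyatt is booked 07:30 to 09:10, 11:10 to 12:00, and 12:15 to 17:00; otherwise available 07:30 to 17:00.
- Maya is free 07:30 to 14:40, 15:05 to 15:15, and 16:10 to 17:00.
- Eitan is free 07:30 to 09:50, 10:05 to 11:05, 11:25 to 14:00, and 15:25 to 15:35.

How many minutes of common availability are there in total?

Wyatt free within 07:30–17:00: 09:10–11:10, 12:00–12:15.
Wyatt ∩ Maya: 09:10–11:10, 12:00–12:15.
Wyatt ∩ Maya ∩ Eitan: 09:10–09:50, 10:05–11:05, 12:00–12:15.
Total common minutes: 40 + 60 + 15 = 115.

115 minutes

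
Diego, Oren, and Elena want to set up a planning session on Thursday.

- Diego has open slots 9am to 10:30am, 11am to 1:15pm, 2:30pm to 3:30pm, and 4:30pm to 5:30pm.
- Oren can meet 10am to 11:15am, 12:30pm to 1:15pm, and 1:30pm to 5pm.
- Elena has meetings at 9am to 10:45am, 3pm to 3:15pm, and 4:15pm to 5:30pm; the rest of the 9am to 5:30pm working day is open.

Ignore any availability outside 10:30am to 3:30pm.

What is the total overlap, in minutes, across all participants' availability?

105 minutes

Elena free within 09:00–17:30: 10:45–15:00, 15:15–16:15.
Diego ∩ Oren: 10:00–10:30, 11:00–11:15, 12:30–13:15, 14:30–15:30, 16:30–17:00.
Diego ∩ Oren ∩ Elena: 11:00–11:15, 12:30–13:15, 14:30–15:00, 15:15–15:30.
Restricted to 10:30–15:30: 11:00–11:15, 12:30–13:15, 14:30–15:00, 15:15–15:30.
Total common minutes: 15 + 45 + 30 + 15 = 105.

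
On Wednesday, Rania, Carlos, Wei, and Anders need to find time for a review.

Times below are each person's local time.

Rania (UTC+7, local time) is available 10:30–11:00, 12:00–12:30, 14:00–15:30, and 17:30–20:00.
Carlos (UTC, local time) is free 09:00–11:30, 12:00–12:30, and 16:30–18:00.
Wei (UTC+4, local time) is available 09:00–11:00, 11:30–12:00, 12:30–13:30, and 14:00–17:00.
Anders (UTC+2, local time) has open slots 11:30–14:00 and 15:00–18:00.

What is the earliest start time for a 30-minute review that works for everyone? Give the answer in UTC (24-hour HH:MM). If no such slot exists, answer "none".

10:30

Rania → UTC: 03:30–04:00, 05:00–05:30, 07:00–08:30, 10:30–13:00.
Carlos → UTC: 09:00–11:30, 12:00–12:30, 16:30–18:00.
Wei → UTC: 05:00–07:00, 07:30–08:00, 08:30–09:30, 10:00–13:00.
Anders → UTC: 09:30–12:00, 13:00–16:00.
Rania ∩ Carlos: 10:30–11:30, 12:00–12:30.
Rania ∩ Carlos ∩ Wei: 10:30–11:30, 12:00–12:30.
Rania ∩ Carlos ∩ Wei ∩ Anders: 10:30–11:30.
Windows ≥ 30 min: 10:30–11:30.
Earliest such window starts at 10:30.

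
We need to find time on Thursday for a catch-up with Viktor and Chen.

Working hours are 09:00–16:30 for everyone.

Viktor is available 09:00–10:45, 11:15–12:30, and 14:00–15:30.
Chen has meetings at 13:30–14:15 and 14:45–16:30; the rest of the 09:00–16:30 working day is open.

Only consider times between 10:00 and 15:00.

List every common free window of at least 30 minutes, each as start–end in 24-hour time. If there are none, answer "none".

10:00–10:45, 11:15–12:30, 14:15–14:45

Chen free within 09:00–16:30: 09:00–13:30, 14:15–14:45.
Viktor ∩ Chen: 09:00–10:45, 11:15–12:30, 14:15–14:45.
Restricted to 10:00–15:00: 10:00–10:45, 11:15–12:30, 14:15–14:45.
Windows ≥ 30 min: 10:00–10:45, 11:15–12:30, 14:15–14:45.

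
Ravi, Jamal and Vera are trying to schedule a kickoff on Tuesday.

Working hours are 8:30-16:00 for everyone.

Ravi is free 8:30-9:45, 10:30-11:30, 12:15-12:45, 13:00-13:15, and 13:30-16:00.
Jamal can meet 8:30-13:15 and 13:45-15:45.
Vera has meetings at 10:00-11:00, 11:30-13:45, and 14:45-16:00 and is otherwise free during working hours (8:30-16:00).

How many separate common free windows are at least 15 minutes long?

Vera free within 08:30–16:00: 08:30–10:00, 11:00–11:30, 13:45–14:45.
Ravi ∩ Jamal: 08:30–09:45, 10:30–11:30, 12:15–12:45, 13:00–13:15, 13:45–15:45.
Ravi ∩ Jamal ∩ Vera: 08:30–09:45, 11:00–11:30, 13:45–14:45.
Windows ≥ 15 min: 08:30–09:45, 11:00–11:30, 13:45–14:45.
That's 3 windows.

3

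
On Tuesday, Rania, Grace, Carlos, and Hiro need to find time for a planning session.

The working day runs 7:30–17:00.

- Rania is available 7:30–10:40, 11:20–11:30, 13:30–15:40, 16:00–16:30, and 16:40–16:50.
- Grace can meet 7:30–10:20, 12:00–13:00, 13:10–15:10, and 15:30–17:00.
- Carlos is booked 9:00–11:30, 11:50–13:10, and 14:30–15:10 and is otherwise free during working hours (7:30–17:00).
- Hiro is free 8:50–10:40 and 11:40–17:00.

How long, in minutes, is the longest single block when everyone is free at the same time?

Carlos free within 07:30–17:00: 07:30–09:00, 11:30–11:50, 13:10–14:30, 15:10–17:00.
Rania ∩ Grace: 07:30–10:20, 13:30–15:10, 15:30–15:40, 16:00–16:30, 16:40–16:50.
Rania ∩ Grace ∩ Carlos: 07:30–09:00, 13:30–14:30, 15:30–15:40, 16:00–16:30, 16:40–16:50.
Rania ∩ Grace ∩ Carlos ∩ Hiro: 08:50–09:00, 13:30–14:30, 15:30–15:40, 16:00–16:30, 16:40–16:50.
Common window lengths: 10, 60, 10, 30, 10 min; longest is 60.

60 minutes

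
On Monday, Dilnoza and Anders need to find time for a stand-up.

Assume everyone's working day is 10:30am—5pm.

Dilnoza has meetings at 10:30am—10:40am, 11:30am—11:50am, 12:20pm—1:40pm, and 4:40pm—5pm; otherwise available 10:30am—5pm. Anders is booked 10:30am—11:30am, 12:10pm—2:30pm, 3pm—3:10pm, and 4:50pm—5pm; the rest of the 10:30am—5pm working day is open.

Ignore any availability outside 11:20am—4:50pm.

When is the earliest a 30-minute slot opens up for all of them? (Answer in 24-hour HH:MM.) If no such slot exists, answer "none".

14:30

Dilnoza free within 10:30–17:00: 10:40–11:30, 11:50–12:20, 13:40–16:40.
Anders free within 10:30–17:00: 11:30–12:10, 14:30–15:00, 15:10–16:50.
Dilnoza ∩ Anders: 11:50–12:10, 14:30–15:00, 15:10–16:40.
Restricted to 11:20–16:50: 11:50–12:10, 14:30–15:00, 15:10–16:40.
Windows ≥ 30 min: 14:30–15:00, 15:10–16:40.
Earliest such window starts at 14:30.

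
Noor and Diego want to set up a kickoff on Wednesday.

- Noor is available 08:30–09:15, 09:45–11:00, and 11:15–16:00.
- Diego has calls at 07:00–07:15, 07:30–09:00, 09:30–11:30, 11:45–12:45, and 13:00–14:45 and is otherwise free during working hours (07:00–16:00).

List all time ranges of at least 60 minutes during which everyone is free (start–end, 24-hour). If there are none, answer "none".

Diego free within 07:00–16:00: 07:15–07:30, 09:00–09:30, 11:30–11:45, 12:45–13:00, 14:45–16:00.
Noor ∩ Diego: 09:00–09:15, 11:30–11:45, 12:45–13:00, 14:45–16:00.
Windows ≥ 60 min: 14:45–16:00.

14:45–16:00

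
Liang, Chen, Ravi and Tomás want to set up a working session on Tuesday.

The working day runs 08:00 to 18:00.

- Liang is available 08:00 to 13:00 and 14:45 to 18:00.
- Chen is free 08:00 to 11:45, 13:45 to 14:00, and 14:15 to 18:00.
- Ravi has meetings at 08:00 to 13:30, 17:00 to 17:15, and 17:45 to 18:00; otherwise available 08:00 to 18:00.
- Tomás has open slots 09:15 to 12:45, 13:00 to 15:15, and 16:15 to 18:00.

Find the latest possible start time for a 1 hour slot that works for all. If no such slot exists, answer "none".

Ravi free within 08:00–18:00: 13:30–17:00, 17:15–17:45.
Liang ∩ Chen: 08:00–11:45, 14:45–18:00.
Liang ∩ Chen ∩ Ravi: 14:45–17:00, 17:15–17:45.
Liang ∩ Chen ∩ Ravi ∩ Tomás: 14:45–15:15, 16:15–17:00, 17:15–17:45.
Windows ≥ 60 min: (none).

none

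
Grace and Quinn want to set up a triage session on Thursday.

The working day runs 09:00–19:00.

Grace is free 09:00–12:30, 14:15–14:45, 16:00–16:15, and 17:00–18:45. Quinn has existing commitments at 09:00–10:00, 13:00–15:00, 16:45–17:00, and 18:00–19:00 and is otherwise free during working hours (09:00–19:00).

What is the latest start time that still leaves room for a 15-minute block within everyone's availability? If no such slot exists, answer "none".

17:45

Quinn free within 09:00–19:00: 10:00–13:00, 15:00–16:45, 17:00–18:00.
Grace ∩ Quinn: 10:00–12:30, 16:00–16:15, 17:00–18:00.
Windows ≥ 15 min: 10:00–12:30, 16:00–16:15, 17:00–18:00.
Latest start in the last window 17:00–18:00 is 18:00 − 15 min = 17:45.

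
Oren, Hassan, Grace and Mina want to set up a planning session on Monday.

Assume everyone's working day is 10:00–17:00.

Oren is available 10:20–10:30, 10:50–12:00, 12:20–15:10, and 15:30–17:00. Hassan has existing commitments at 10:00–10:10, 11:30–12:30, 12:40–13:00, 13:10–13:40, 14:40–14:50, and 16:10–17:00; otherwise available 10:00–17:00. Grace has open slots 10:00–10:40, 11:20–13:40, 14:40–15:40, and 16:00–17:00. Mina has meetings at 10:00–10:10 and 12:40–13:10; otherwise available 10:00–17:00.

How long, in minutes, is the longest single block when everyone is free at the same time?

20 minutes

Hassan free within 10:00–17:00: 10:10–11:30, 12:30–12:40, 13:00–13:10, 13:40–14:40, 14:50–16:10.
Mina free within 10:00–17:00: 10:10–12:40, 13:10–17:00.
Oren ∩ Hassan: 10:20–10:30, 10:50–11:30, 12:30–12:40, 13:00–13:10, 13:40–14:40, 14:50–15:10, 15:30–16:10.
Oren ∩ Hassan ∩ Grace: 10:20–10:30, 11:20–11:30, 12:30–12:40, 13:00–13:10, 14:50–15:10, 15:30–15:40, 16:00–16:10.
Oren ∩ Hassan ∩ Grace ∩ Mina: 10:20–10:30, 11:20–11:30, 12:30–12:40, 14:50–15:10, 15:30–15:40, 16:00–16:10.
Common window lengths: 10, 10, 10, 20, 10, 10 min; longest is 20.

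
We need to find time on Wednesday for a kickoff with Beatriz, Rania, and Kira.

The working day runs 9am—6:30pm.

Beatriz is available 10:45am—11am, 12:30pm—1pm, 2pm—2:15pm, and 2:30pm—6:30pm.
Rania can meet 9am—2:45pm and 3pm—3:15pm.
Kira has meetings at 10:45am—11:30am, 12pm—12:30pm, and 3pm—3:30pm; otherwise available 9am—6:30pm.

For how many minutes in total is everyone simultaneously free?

60 minutes

Kira free within 09:00–18:30: 09:00–10:45, 11:30–12:00, 12:30–15:00, 15:30–18:30.
Beatriz ∩ Rania: 10:45–11:00, 12:30–13:00, 14:00–14:15, 14:30–14:45, 15:00–15:15.
Beatriz ∩ Rania ∩ Kira: 12:30–13:00, 14:00–14:15, 14:30–14:45.
Total common minutes: 30 + 15 + 15 = 60.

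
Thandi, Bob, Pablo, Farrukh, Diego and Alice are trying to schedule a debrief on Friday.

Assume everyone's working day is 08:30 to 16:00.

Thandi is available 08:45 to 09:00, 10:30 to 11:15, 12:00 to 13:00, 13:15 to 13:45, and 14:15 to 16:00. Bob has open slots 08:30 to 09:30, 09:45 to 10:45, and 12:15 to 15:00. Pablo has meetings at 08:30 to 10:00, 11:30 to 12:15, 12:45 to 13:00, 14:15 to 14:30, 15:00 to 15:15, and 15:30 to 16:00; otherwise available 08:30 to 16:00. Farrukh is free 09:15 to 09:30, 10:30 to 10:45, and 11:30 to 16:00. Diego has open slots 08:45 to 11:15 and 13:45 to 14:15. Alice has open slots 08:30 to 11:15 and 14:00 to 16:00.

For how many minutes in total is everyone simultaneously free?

15 minutes

Pablo free within 08:30–16:00: 10:00–11:30, 12:15–12:45, 13:00–14:15, 14:30–15:00, 15:15–15:30.
Thandi ∩ Bob: 08:45–09:00, 10:30–10:45, 12:15–13:00, 13:15–13:45, 14:15–15:00.
Thandi ∩ Bob ∩ Pablo: 10:30–10:45, 12:15–12:45, 13:15–13:45, 14:30–15:00.
Thandi ∩ Bob ∩ Pablo ∩ Farrukh: 10:30–10:45, 12:15–12:45, 13:15–13:45, 14:30–15:00.
Thandi ∩ Bob ∩ Pablo ∩ Farrukh ∩ Diego: 10:30–10:45.
Thandi ∩ Bob ∩ Pablo ∩ Farrukh ∩ Diego ∩ Alice: 10:30–10:45.
Total common minutes: 15.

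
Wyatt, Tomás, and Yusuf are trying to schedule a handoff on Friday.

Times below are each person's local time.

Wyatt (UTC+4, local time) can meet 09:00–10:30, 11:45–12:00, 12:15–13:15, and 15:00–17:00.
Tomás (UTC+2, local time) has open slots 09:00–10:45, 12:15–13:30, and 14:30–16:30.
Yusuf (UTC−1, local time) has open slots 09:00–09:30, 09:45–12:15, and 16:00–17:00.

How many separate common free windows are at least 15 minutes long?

2

Wyatt → UTC: 05:00–06:30, 07:45–08:00, 08:15–09:15, 11:00–13:00.
Tomás → UTC: 07:00–08:45, 10:15–11:30, 12:30–14:30.
Yusuf → UTC: 10:00–10:30, 10:45–13:15, 17:00–18:00.
Wyatt ∩ Tomás: 07:45–08:00, 08:15–08:45, 11:00–11:30, 12:30–13:00.
Wyatt ∩ Tomás ∩ Yusuf: 11:00–11:30, 12:30–13:00.
Windows ≥ 15 min: 11:00–11:30, 12:30–13:00.
That's 2 windows.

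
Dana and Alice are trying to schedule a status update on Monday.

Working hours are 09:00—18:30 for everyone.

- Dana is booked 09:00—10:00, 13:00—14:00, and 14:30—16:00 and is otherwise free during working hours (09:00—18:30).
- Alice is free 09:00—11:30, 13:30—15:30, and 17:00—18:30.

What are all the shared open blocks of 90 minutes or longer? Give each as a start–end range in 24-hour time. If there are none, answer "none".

10:00–11:30, 17:00–18:30

Dana free within 09:00–18:30: 10:00–13:00, 14:00–14:30, 16:00–18:30.
Dana ∩ Alice: 10:00–11:30, 14:00–14:30, 17:00–18:30.
Windows ≥ 90 min: 10:00–11:30, 17:00–18:30.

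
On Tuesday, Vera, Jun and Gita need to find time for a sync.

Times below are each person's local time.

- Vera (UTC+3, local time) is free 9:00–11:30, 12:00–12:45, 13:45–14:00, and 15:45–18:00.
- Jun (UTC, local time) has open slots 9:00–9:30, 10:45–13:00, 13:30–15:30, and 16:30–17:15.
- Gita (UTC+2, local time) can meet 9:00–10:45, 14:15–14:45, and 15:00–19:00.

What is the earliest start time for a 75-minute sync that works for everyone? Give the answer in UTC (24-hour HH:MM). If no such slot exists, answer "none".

Vera → UTC: 06:00–08:30, 09:00–09:45, 10:45–11:00, 12:45–15:00.
Jun → UTC: 09:00–09:30, 10:45–13:00, 13:30–15:30, 16:30–17:15.
Gita → UTC: 07:00–08:45, 12:15–12:45, 13:00–17:00.
Vera ∩ Jun: 09:00–09:30, 10:45–11:00, 12:45–13:00, 13:30–15:00.
Vera ∩ Jun ∩ Gita: 13:30–15:00.
Windows ≥ 75 min: 13:30–15:00.
Earliest such window starts at 13:30.

13:30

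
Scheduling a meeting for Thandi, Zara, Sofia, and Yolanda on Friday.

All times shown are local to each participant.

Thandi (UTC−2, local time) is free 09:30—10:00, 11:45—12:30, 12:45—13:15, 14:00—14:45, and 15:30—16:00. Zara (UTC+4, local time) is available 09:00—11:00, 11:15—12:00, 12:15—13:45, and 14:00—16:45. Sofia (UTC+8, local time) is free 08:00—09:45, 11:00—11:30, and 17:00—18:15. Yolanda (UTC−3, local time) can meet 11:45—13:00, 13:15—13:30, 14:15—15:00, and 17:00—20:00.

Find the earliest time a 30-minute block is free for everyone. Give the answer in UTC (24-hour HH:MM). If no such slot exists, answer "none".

Thandi → UTC: 11:30–12:00, 13:45–14:30, 14:45–15:15, 16:00–16:45, 17:30–18:00.
Zara → UTC: 05:00–07:00, 07:15–08:00, 08:15–09:45, 10:00–12:45.
Sofia → UTC: 00:00–01:45, 03:00–03:30, 09:00–10:15.
Yolanda → UTC: 14:45–16:00, 16:15–16:30, 17:15–18:00, 20:00–23:00.
Thandi ∩ Zara: 11:30–12:00.
Thandi ∩ Zara ∩ Sofia: (none).
Thandi ∩ Zara ∩ Sofia ∩ Yolanda: (none).
Windows ≥ 30 min: (none).

none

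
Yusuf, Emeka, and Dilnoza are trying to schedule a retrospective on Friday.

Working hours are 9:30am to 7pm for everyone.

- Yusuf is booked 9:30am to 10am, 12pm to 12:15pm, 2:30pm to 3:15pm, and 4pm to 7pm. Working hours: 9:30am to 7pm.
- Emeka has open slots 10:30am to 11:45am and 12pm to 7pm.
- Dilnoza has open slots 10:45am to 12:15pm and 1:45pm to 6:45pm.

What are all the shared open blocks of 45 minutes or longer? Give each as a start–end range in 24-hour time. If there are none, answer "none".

10:45–11:45, 13:45–14:30, 15:15–16:00

Yusuf free within 09:30–19:00: 10:00–12:00, 12:15–14:30, 15:15–16:00.
Yusuf ∩ Emeka: 10:30–11:45, 12:15–14:30, 15:15–16:00.
Yusuf ∩ Emeka ∩ Dilnoza: 10:45–11:45, 13:45–14:30, 15:15–16:00.
Windows ≥ 45 min: 10:45–11:45, 13:45–14:30, 15:15–16:00.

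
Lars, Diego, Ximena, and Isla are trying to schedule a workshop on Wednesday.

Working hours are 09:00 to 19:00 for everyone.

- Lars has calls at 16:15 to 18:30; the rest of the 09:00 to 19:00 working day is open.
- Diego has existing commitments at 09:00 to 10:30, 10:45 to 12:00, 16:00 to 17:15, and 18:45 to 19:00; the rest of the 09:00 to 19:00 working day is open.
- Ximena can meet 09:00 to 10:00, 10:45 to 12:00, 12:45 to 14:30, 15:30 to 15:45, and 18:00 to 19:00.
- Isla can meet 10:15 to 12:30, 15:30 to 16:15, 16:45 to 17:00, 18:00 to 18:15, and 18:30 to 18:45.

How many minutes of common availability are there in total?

30 minutes

Lars free within 09:00–19:00: 09:00–16:15, 18:30–19:00.
Diego free within 09:00–19:00: 10:30–10:45, 12:00–16:00, 17:15–18:45.
Lars ∩ Diego: 10:30–10:45, 12:00–16:00, 18:30–18:45.
Lars ∩ Diego ∩ Ximena: 12:45–14:30, 15:30–15:45, 18:30–18:45.
Lars ∩ Diego ∩ Ximena ∩ Isla: 15:30–15:45, 18:30–18:45.
Total common minutes: 15 + 15 = 30.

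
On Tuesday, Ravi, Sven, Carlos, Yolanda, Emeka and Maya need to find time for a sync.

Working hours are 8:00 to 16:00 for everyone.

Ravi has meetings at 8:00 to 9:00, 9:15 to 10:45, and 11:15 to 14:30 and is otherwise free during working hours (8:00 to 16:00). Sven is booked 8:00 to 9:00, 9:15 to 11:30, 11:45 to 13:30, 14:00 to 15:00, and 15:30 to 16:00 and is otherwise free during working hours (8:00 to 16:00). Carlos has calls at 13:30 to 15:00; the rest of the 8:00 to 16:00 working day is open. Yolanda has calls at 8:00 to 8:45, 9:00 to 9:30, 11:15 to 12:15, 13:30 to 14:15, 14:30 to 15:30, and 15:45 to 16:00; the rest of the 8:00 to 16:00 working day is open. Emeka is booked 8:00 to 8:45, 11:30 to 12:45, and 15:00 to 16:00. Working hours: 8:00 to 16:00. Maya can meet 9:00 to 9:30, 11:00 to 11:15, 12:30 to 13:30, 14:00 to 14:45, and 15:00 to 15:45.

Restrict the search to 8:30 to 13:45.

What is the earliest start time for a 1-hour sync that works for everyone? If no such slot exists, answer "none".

none

Ravi free within 08:00–16:00: 09:00–09:15, 10:45–11:15, 14:30–16:00.
Sven free within 08:00–16:00: 09:00–09:15, 11:30–11:45, 13:30–14:00, 15:00–15:30.
Carlos free within 08:00–16:00: 08:00–13:30, 15:00–16:00.
Yolanda free within 08:00–16:00: 08:45–09:00, 09:30–11:15, 12:15–13:30, 14:15–14:30, 15:30–15:45.
Emeka free within 08:00–16:00: 08:45–11:30, 12:45–15:00.
Ravi ∩ Sven: 09:00–09:15, 15:00–15:30.
Ravi ∩ Sven ∩ Carlos: 09:00–09:15, 15:00–15:30.
Ravi ∩ Sven ∩ Carlos ∩ Yolanda: (none).
Ravi ∩ Sven ∩ Carlos ∩ Yolanda ∩ Emeka: (none).
Ravi ∩ Sven ∩ Carlos ∩ Yolanda ∩ Emeka ∩ Maya: (none).
Restricted to 08:30–13:45: (none).
Windows ≥ 60 min: (none).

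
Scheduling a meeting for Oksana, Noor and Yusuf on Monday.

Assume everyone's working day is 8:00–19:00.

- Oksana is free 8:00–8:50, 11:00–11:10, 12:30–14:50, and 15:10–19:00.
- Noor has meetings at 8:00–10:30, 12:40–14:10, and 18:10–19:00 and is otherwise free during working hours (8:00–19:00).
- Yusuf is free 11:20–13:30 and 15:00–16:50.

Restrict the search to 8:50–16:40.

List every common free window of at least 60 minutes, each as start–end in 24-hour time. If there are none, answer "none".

Noor free within 08:00–19:00: 10:30–12:40, 14:10–18:10.
Oksana ∩ Noor: 11:00–11:10, 12:30–12:40, 14:10–14:50, 15:10–18:10.
Oksana ∩ Noor ∩ Yusuf: 12:30–12:40, 15:10–16:50.
Restricted to 08:50–16:40: 12:30–12:40, 15:10–16:40.
Windows ≥ 60 min: 15:10–16:40.

15:10–16:40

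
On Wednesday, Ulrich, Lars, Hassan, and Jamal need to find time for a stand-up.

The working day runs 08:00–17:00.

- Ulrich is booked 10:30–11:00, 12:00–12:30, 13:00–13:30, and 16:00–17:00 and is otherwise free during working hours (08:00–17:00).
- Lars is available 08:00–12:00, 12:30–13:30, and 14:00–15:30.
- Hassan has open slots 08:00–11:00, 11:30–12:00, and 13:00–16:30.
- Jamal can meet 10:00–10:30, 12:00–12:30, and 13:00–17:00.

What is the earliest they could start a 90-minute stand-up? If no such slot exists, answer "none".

14:00

Ulrich free within 08:00–17:00: 08:00–10:30, 11:00–12:00, 12:30–13:00, 13:30–16:00.
Ulrich ∩ Lars: 08:00–10:30, 11:00–12:00, 12:30–13:00, 14:00–15:30.
Ulrich ∩ Lars ∩ Hassan: 08:00–10:30, 11:30–12:00, 14:00–15:30.
Ulrich ∩ Lars ∩ Hassan ∩ Jamal: 10:00–10:30, 14:00–15:30.
Windows ≥ 90 min: 14:00–15:30.
Earliest such window starts at 14:00.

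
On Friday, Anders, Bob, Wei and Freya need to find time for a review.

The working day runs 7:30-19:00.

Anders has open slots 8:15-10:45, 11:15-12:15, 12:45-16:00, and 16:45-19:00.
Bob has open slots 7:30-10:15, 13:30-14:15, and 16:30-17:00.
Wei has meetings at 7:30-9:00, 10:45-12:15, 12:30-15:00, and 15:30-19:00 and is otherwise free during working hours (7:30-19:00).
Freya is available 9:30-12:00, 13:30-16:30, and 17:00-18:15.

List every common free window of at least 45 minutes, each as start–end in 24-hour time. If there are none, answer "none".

Wei free within 07:30–19:00: 09:00–10:45, 12:15–12:30, 15:00–15:30.
Anders ∩ Bob: 08:15–10:15, 13:30–14:15, 16:45–17:00.
Anders ∩ Bob ∩ Wei: 09:00–10:15.
Anders ∩ Bob ∩ Wei ∩ Freya: 09:30–10:15.
Windows ≥ 45 min: 09:30–10:15.

09:30–10:15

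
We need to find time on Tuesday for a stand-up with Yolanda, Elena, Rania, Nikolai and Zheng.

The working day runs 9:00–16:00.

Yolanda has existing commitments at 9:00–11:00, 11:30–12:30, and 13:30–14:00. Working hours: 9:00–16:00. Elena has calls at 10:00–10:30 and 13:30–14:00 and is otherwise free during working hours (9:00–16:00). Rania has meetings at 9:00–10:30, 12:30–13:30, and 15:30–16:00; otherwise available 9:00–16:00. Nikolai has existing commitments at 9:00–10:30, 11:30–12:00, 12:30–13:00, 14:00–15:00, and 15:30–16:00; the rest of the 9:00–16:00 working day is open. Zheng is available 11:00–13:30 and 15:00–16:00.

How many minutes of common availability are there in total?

Yolanda free within 09:00–16:00: 11:00–11:30, 12:30–13:30, 14:00–16:00.
Elena free within 09:00–16:00: 09:00–10:00, 10:30–13:30, 14:00–16:00.
Rania free within 09:00–16:00: 10:30–12:30, 13:30–15:30.
Nikolai free within 09:00–16:00: 10:30–11:30, 12:00–12:30, 13:00–14:00, 15:00–15:30.
Yolanda ∩ Elena: 11:00–11:30, 12:30–13:30, 14:00–16:00.
Yolanda ∩ Elena ∩ Rania: 11:00–11:30, 14:00–15:30.
Yolanda ∩ Elena ∩ Rania ∩ Nikolai: 11:00–11:30, 15:00–15:30.
Yolanda ∩ Elena ∩ Rania ∩ Nikolai ∩ Zheng: 11:00–11:30, 15:00–15:30.
Total common minutes: 30 + 30 = 60.

60 minutes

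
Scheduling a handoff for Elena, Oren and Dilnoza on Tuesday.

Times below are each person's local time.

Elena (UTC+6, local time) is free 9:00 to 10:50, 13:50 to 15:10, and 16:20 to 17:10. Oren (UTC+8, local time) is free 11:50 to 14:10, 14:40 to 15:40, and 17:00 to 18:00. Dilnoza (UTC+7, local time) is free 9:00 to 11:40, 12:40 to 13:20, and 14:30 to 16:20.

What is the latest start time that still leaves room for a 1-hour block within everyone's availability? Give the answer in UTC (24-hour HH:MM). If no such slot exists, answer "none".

Elena → UTC: 03:00–04:50, 07:50–09:10, 10:20–11:10.
Oren → UTC: 03:50–06:10, 06:40–07:40, 09:00–10:00.
Dilnoza → UTC: 02:00–04:40, 05:40–06:20, 07:30–09:20.
Elena ∩ Oren: 03:50–04:50, 09:00–09:10.
Elena ∩ Oren ∩ Dilnoza: 03:50–04:40, 09:00–09:10.
Windows ≥ 60 min: (none).

none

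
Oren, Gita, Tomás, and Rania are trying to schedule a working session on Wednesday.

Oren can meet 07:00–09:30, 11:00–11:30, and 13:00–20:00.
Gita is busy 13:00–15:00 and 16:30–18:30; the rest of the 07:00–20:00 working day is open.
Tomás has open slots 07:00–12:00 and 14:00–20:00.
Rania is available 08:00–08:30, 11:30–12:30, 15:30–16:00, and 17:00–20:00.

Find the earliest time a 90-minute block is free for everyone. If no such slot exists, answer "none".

Gita free within 07:00–20:00: 07:00–13:00, 15:00–16:30, 18:30–20:00.
Oren ∩ Gita: 07:00–09:30, 11:00–11:30, 15:00–16:30, 18:30–20:00.
Oren ∩ Gita ∩ Tomás: 07:00–09:30, 11:00–11:30, 15:00–16:30, 18:30–20:00.
Oren ∩ Gita ∩ Tomás ∩ Rania: 08:00–08:30, 15:30–16:00, 18:30–20:00.
Windows ≥ 90 min: 18:30–20:00.
Earliest such window starts at 18:30.

18:30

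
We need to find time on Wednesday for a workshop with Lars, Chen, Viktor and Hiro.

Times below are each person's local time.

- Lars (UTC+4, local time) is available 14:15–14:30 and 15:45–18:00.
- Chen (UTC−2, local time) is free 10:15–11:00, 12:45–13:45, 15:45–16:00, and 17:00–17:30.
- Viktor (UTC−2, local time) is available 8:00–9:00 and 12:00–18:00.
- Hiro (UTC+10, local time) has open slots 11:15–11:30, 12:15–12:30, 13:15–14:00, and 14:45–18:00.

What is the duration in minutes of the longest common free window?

0 minutes

Lars → UTC: 10:15–10:30, 11:45–14:00.
Chen → UTC: 12:15–13:00, 14:45–15:45, 17:45–18:00, 19:00–19:30.
Viktor → UTC: 10:00–11:00, 14:00–20:00.
Hiro → UTC: 01:15–01:30, 02:15–02:30, 03:15–04:00, 04:45–08:00.
Lars ∩ Chen: 12:15–13:00.
Lars ∩ Chen ∩ Viktor: (none).
Lars ∩ Chen ∩ Viktor ∩ Hiro: (none).
No common window.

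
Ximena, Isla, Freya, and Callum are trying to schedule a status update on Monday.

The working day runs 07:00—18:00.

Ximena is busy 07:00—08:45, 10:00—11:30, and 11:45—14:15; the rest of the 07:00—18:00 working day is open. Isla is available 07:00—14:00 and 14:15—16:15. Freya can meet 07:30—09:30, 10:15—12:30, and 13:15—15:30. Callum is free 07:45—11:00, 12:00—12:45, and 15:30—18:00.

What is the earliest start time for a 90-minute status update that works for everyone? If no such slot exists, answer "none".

Ximena free within 07:00–18:00: 08:45–10:00, 11:30–11:45, 14:15–18:00.
Ximena ∩ Isla: 08:45–10:00, 11:30–11:45, 14:15–16:15.
Ximena ∩ Isla ∩ Freya: 08:45–09:30, 11:30–11:45, 14:15–15:30.
Ximena ∩ Isla ∩ Freya ∩ Callum: 08:45–09:30.
Windows ≥ 90 min: (none).

none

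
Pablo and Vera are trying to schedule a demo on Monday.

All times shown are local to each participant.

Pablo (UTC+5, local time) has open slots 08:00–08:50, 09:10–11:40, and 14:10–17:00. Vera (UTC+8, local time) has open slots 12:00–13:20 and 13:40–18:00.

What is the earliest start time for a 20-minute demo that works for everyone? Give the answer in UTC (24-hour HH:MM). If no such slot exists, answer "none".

04:10

Pablo → UTC: 03:00–03:50, 04:10–06:40, 09:10–12:00.
Vera → UTC: 04:00–05:20, 05:40–10:00.
Pablo ∩ Vera: 04:10–05:20, 05:40–06:40, 09:10–10:00.
Windows ≥ 20 min: 04:10–05:20, 05:40–06:40, 09:10–10:00.
Earliest such window starts at 04:10.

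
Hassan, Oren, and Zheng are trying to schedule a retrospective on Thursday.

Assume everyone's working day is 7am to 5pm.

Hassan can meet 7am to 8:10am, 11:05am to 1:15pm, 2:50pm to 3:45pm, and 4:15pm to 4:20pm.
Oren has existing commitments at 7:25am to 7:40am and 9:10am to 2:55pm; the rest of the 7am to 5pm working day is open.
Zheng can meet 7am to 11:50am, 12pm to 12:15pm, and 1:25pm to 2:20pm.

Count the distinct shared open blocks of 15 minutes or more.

Oren free within 07:00–17:00: 07:00–07:25, 07:40–09:10, 14:55–17:00.
Hassan ∩ Oren: 07:00–07:25, 07:40–08:10, 14:55–15:45, 16:15–16:20.
Hassan ∩ Oren ∩ Zheng: 07:00–07:25, 07:40–08:10.
Windows ≥ 15 min: 07:00–07:25, 07:40–08:10.
That's 2 windows.

2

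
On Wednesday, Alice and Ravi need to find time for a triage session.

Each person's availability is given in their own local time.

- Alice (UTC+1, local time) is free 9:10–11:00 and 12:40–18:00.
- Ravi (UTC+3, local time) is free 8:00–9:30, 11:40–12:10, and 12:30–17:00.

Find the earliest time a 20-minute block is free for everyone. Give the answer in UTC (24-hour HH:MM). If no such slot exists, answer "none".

Alice → UTC: 08:10–10:00, 11:40–17:00.
Ravi → UTC: 05:00–06:30, 08:40–09:10, 09:30–14:00.
Alice ∩ Ravi: 08:40–09:10, 09:30–10:00, 11:40–14:00.
Windows ≥ 20 min: 08:40–09:10, 09:30–10:00, 11:40–14:00.
Earliest such window starts at 08:40.

08:40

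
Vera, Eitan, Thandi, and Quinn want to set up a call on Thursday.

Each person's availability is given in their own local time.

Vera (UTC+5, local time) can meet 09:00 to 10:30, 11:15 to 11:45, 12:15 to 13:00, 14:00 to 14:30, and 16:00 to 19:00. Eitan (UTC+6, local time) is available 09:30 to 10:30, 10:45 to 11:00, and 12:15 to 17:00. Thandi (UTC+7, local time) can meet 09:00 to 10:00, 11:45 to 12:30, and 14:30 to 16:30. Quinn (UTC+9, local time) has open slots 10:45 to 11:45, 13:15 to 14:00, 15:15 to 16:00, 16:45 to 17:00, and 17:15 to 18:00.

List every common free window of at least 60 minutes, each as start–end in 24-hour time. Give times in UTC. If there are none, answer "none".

none

Vera → UTC: 04:00–05:30, 06:15–06:45, 07:15–08:00, 09:00–09:30, 11:00–14:00.
Eitan → UTC: 03:30–04:30, 04:45–05:00, 06:15–11:00.
Thandi → UTC: 02:00–03:00, 04:45–05:30, 07:30–09:30.
Quinn → UTC: 01:45–02:45, 04:15–05:00, 06:15–07:00, 07:45–08:00, 08:15–09:00.
Vera ∩ Eitan: 04:00–04:30, 04:45–05:00, 06:15–06:45, 07:15–08:00, 09:00–09:30.
Vera ∩ Eitan ∩ Thandi: 04:45–05:00, 07:30–08:00, 09:00–09:30.
Vera ∩ Eitan ∩ Thandi ∩ Quinn: 04:45–05:00, 07:45–08:00.
Windows ≥ 60 min: (none).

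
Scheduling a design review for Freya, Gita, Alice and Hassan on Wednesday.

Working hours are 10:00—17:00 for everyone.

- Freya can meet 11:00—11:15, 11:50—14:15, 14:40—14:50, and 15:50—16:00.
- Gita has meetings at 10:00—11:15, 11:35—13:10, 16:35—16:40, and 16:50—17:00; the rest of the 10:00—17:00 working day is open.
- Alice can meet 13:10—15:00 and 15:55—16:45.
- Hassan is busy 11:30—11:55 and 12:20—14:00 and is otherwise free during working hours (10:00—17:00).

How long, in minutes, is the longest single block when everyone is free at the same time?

15 minutes

Gita free within 10:00–17:00: 11:15–11:35, 13:10–16:35, 16:40–16:50.
Hassan free within 10:00–17:00: 10:00–11:30, 11:55–12:20, 14:00–17:00.
Freya ∩ Gita: 13:10–14:15, 14:40–14:50, 15:50–16:00.
Freya ∩ Gita ∩ Alice: 13:10–14:15, 14:40–14:50, 15:55–16:00.
Freya ∩ Gita ∩ Alice ∩ Hassan: 14:00–14:15, 14:40–14:50, 15:55–16:00.
Common window lengths: 15, 10, 5 min; longest is 15.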